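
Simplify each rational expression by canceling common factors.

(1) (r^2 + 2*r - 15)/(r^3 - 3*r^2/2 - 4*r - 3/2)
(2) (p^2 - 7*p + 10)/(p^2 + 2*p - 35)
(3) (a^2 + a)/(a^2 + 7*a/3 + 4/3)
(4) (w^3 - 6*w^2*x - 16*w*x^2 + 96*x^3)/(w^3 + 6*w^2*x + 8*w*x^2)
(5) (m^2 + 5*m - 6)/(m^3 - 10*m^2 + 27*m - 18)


(1) = (2*r + 10)/(2*r^2 + 3*r + 1)
(2) = (p - 2)/(p + 7)
(3) = 3*a/(3*a + 4)
(4) = (w^2 - 10*w*x + 24*x^2)/(w^2 + 2*w*x)
(5) = (m + 6)/(m^2 - 9*m + 18)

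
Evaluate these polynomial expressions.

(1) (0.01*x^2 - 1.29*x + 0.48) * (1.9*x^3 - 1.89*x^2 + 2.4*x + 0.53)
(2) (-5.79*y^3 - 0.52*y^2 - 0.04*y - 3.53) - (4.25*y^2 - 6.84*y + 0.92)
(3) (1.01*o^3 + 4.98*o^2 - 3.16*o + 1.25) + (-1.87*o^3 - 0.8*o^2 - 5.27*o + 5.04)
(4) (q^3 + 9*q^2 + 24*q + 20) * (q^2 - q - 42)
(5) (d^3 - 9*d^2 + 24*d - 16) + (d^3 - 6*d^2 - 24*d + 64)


(1) = 0.019*x^5 - 2.4699*x^4 + 3.3741*x^3 - 3.9979*x^2 + 0.4683*x + 0.2544
(2) = -5.79*y^3 - 4.77*y^2 + 6.8*y - 4.45
(3) = -0.86*o^3 + 4.18*o^2 - 8.43*o + 6.29
(4) = q^5 + 8*q^4 - 27*q^3 - 382*q^2 - 1028*q - 840
(5) = 2*d^3 - 15*d^2 + 48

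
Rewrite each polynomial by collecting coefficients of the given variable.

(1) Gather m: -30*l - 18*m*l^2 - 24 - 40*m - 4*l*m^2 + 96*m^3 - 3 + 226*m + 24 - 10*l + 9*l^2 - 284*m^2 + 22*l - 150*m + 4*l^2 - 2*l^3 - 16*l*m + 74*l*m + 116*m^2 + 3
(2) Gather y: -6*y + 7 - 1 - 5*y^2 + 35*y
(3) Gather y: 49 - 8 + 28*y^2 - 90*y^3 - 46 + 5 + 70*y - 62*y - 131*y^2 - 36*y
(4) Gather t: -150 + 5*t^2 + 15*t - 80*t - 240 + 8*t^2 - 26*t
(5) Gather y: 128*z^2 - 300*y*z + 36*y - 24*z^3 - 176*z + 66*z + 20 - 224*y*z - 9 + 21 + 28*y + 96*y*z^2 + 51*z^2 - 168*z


(1) = -2*l^3 + 13*l^2 - 18*l + 96*m^3 + m^2*(-4*l - 168) + m*(-18*l^2 + 58*l + 36)
(2) = -5*y^2 + 29*y + 6
(3) = -90*y^3 - 103*y^2 - 28*y
(4) = 13*t^2 - 91*t - 390
(5) = y*(96*z^2 - 524*z + 64) - 24*z^3 + 179*z^2 - 278*z + 32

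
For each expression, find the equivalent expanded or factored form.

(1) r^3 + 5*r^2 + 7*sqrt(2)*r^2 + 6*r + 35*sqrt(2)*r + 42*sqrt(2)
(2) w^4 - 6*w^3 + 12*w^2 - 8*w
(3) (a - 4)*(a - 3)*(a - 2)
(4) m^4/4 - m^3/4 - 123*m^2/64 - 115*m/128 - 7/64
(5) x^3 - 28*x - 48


(1) = (r + 2)*(r + 3)*(r + 7*sqrt(2))
(2) = w*(w - 2)^3
(3) = a^3 - 9*a^2 + 26*a - 24
(4) = (m/4 + 1/2)*(m - 7/2)*(m + 1/4)^2
(5) = (x - 6)*(x + 2)*(x + 4)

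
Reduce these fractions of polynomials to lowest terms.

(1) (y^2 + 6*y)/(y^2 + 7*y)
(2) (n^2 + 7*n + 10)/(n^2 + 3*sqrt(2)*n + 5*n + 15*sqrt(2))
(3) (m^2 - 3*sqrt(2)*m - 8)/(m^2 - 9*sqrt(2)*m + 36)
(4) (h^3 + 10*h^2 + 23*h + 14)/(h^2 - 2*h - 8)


(1) = (y + 6)/(y + 7)
(2) = (n + 2)/(n + 3*sqrt(2))
(3) = (m^2 - 3*sqrt(2)*m - 8)/(m^2 - 9*sqrt(2)*m + 36)
(4) = (h^2 + 8*h + 7)/(h - 4)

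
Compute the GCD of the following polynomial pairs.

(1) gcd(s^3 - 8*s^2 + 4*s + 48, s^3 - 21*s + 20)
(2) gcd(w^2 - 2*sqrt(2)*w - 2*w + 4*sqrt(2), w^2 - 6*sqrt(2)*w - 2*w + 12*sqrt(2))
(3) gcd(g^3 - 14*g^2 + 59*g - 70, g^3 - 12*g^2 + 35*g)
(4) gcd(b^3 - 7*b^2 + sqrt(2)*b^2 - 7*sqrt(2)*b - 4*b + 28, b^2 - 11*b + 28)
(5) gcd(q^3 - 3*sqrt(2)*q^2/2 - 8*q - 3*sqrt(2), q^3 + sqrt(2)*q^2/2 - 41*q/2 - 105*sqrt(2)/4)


(1) = gcd((s - 6)*(s - 4)*(s + 2), (s - 4)*(s - 1)*(s + 5)) = s - 4
(2) = w - 2
(3) = gcd((g - 7)*(g - 5)*(g - 2), g*(g - 7)*(g - 5)) = g^2 - 12*g + 35
(4) = gcd((b - 7)*(b - sqrt(2))*(b + 2*sqrt(2)), (b - 7)*(b - 4)) = b - 7
(5) = 1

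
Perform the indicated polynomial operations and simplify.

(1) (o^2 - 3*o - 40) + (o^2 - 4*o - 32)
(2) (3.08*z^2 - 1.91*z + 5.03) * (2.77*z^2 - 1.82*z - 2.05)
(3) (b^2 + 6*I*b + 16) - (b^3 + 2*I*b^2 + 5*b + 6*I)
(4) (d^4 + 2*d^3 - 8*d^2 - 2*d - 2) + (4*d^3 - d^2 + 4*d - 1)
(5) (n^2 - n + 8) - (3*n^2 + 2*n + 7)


(1) = 2*o^2 - 7*o - 72
(2) = 8.5316*z^4 - 10.8963*z^3 + 11.0953*z^2 - 5.2391*z - 10.3115
(3) = -b^3 + b^2 - 2*I*b^2 - 5*b + 6*I*b + 16 - 6*I
(4) = d^4 + 6*d^3 - 9*d^2 + 2*d - 3
(5) = -2*n^2 - 3*n + 1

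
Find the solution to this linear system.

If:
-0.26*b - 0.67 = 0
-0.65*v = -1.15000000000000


Then:
b = -2.58
v = 1.77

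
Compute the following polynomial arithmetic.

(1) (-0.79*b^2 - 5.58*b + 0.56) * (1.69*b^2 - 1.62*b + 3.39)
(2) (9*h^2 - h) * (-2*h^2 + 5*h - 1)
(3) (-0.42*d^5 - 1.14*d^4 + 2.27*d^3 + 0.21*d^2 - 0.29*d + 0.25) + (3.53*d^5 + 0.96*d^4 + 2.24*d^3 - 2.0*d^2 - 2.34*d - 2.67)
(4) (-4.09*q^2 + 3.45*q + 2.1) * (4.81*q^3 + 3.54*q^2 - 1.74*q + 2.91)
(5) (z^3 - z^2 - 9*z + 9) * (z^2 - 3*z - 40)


(1) = -1.3351*b^4 - 8.1504*b^3 + 7.3079*b^2 - 19.8234*b + 1.8984
(2) = -18*h^4 + 47*h^3 - 14*h^2 + h
(3) = 3.11*d^5 - 0.18*d^4 + 4.51*d^3 - 1.79*d^2 - 2.63*d - 2.42
(4) = -19.6729*q^5 + 2.1159*q^4 + 29.4306*q^3 - 10.4709*q^2 + 6.3855*q + 6.111
(5) = z^5 - 4*z^4 - 46*z^3 + 76*z^2 + 333*z - 360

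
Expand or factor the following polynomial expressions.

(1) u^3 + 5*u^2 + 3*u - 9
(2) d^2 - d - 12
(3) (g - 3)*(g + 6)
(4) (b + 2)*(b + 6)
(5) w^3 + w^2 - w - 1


(1) = (u - 1)*(u + 3)^2
(2) = (d - 4)*(d + 3)
(3) = g^2 + 3*g - 18
(4) = b^2 + 8*b + 12
(5) = (w - 1)*(w + 1)^2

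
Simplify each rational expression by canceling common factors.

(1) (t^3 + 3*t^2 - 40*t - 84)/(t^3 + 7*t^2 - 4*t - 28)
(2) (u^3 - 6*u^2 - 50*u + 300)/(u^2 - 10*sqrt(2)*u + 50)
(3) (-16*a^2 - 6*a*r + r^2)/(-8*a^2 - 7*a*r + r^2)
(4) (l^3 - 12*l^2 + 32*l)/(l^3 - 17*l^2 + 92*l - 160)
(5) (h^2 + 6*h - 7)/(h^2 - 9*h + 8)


(1) = (t - 6)/(t - 2)
(2) = (u^2 + u*(-6 + 5*sqrt(2)) - 30*sqrt(2))/(u - 5*sqrt(2))
(3) = (2*a + r)/(a + r)
(4) = l/(l - 5)
(5) = (h + 7)/(h - 8)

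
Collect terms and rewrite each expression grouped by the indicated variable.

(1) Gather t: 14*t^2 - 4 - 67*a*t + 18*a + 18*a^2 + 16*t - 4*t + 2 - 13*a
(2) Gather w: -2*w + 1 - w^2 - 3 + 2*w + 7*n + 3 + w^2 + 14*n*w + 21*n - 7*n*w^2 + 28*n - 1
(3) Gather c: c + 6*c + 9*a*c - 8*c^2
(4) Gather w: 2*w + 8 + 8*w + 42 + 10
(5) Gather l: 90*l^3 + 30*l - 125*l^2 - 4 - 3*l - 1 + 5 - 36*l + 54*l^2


(1) = 18*a^2 + 5*a + 14*t^2 + t*(12 - 67*a) - 2
(2) = -7*n*w^2 + 14*n*w + 56*n
(3) = -8*c^2 + c*(9*a + 7)
(4) = 10*w + 60
(5) = 90*l^3 - 71*l^2 - 9*l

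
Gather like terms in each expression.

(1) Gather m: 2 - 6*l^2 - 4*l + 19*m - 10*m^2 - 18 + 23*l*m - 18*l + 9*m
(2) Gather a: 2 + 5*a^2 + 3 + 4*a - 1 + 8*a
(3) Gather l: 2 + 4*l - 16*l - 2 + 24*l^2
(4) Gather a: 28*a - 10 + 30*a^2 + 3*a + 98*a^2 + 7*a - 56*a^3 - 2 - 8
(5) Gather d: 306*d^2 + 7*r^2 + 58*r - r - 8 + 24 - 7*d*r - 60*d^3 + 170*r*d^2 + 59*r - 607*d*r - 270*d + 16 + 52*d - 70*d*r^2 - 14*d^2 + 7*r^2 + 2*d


(1) = -6*l^2 - 22*l - 10*m^2 + m*(23*l + 28) - 16
(2) = 5*a^2 + 12*a + 4
(3) = 24*l^2 - 12*l
(4) = -56*a^3 + 128*a^2 + 38*a - 20
(5) = -60*d^3 + d^2*(170*r + 292) + d*(-70*r^2 - 614*r - 216) + 14*r^2 + 116*r + 32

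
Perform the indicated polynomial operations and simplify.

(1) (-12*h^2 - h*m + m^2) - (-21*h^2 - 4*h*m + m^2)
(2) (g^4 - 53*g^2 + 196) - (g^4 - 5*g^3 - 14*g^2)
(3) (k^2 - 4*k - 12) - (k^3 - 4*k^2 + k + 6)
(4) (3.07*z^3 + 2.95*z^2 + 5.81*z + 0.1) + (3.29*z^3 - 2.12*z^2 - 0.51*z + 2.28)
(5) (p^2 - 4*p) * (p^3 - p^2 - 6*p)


(1) = 9*h^2 + 3*h*m
(2) = 5*g^3 - 39*g^2 + 196
(3) = -k^3 + 5*k^2 - 5*k - 18
(4) = 6.36*z^3 + 0.83*z^2 + 5.3*z + 2.38
(5) = p^5 - 5*p^4 - 2*p^3 + 24*p^2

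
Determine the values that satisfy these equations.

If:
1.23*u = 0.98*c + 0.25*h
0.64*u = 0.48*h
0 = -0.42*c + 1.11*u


Then:
c = 0.00
h = 0.00
u = 0.00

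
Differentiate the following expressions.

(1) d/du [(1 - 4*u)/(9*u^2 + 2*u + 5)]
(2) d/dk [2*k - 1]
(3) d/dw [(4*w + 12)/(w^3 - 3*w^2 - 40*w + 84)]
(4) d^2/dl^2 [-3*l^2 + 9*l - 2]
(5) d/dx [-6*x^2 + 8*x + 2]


(1) = 2*(18*u^2 - 9*u - 11)/(81*u^4 + 36*u^3 + 94*u^2 + 20*u + 25)
(2) = 2
(3) = 8*(-w^3 - 3*w^2 + 9*w + 102)/(w^6 - 6*w^5 - 71*w^4 + 408*w^3 + 1096*w^2 - 6720*w + 7056)
(4) = -6
(5) = 8 - 12*x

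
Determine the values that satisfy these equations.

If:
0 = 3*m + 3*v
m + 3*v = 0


Then:
m = 0
v = 0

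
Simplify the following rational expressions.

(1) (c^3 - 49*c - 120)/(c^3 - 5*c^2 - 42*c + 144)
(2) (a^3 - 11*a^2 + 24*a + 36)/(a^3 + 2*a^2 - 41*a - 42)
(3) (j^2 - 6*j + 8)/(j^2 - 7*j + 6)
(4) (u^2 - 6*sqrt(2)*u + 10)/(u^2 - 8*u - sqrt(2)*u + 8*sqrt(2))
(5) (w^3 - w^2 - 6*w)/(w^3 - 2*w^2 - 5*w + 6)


(1) = (c^2 + 8*c + 15)/(c^2 + 3*c - 18)
(2) = (a - 6)/(a + 7)
(3) = (j^2 - 6*j + 8)/(j^2 - 7*j + 6)
(4) = (u - 5*sqrt(2))/(u - 8)
(5) = w/(w - 1)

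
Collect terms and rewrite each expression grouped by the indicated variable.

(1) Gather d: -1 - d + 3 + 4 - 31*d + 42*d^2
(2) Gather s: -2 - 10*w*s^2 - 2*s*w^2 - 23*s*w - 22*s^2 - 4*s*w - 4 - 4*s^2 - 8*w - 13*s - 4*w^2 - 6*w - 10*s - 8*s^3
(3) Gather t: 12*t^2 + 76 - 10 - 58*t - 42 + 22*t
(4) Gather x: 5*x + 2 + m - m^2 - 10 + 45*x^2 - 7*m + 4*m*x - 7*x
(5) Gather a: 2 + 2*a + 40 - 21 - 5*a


(1) = 42*d^2 - 32*d + 6
(2) = -8*s^3 + s^2*(-10*w - 26) + s*(-2*w^2 - 27*w - 23) - 4*w^2 - 14*w - 6
(3) = 12*t^2 - 36*t + 24
(4) = -m^2 - 6*m + 45*x^2 + x*(4*m - 2) - 8
(5) = 21 - 3*a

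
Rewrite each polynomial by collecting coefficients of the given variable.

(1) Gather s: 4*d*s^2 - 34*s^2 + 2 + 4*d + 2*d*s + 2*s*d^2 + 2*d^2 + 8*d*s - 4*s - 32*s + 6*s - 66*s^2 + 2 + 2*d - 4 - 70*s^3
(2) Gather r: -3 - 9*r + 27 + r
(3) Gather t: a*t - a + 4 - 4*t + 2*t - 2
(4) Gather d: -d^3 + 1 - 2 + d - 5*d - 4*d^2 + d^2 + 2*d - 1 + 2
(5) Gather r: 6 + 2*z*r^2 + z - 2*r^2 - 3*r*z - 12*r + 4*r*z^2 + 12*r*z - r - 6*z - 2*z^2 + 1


(1) = 2*d^2 + 6*d - 70*s^3 + s^2*(4*d - 100) + s*(2*d^2 + 10*d - 30)
(2) = 24 - 8*r
(3) = -a + t*(a - 2) + 2
(4) = -d^3 - 3*d^2 - 2*d
(5) = r^2*(2*z - 2) + r*(4*z^2 + 9*z - 13) - 2*z^2 - 5*z + 7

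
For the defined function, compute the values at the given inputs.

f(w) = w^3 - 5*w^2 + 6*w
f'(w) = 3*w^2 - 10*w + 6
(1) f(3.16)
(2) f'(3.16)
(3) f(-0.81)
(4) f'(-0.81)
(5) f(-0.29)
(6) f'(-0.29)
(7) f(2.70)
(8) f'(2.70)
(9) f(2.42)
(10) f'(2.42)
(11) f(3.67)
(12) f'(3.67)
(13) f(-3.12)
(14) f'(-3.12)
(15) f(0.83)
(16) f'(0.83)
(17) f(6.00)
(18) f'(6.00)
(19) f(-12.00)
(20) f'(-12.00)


(1) = 0.59
(2) = 4.36
(3) = -8.67
(4) = 16.07
(5) = -2.18
(6) = 9.15
(7) = -0.57
(8) = 0.87
(9) = -0.59
(10) = -0.63
(11) = 4.11
(12) = 9.71
(13) = -97.76
(14) = 66.40
(15) = 2.11
(16) = -0.23
(17) = 72.00
(18) = 54.00
(19) = -2520.00
(20) = 558.00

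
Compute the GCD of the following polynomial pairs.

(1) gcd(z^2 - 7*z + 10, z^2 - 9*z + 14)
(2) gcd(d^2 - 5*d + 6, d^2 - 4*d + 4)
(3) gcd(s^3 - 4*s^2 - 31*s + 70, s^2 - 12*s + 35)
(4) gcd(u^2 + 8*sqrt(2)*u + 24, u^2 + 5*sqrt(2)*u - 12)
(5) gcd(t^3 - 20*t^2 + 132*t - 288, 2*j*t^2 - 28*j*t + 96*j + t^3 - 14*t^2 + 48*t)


(1) = gcd((z - 5)*(z - 2), (z - 7)*(z - 2)) = z - 2
(2) = gcd((d - 3)*(d - 2), (d - 2)^2) = d - 2
(3) = s - 7
(4) = gcd((u + 2*sqrt(2))*(u + 6*sqrt(2)), (u - sqrt(2))*(u + 6*sqrt(2))) = u + 6*sqrt(2)
(5) = gcd((t - 8)*(t - 6)^2, (2*j + t)*(t - 8)*(t - 6)) = t^2 - 14*t + 48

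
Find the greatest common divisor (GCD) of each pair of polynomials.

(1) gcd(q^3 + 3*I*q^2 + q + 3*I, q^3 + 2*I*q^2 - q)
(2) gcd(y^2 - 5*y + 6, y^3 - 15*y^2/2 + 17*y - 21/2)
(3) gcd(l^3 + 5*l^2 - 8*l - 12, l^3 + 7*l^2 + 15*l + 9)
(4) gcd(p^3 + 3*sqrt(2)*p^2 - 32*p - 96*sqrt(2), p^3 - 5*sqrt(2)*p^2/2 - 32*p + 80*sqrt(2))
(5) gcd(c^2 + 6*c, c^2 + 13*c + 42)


(1) = q + I
(2) = y - 3
(3) = gcd((l - 2)*(l + 1)*(l + 6), (l + 1)*(l + 3)^2) = l + 1
(4) = gcd((p - 4*sqrt(2))*(p + 3*sqrt(2))*(p + 4*sqrt(2)), (p - 4*sqrt(2))*(p - 5*sqrt(2)/2)*(p + 4*sqrt(2))) = p^2 - 32
(5) = gcd(c*(c + 6), (c + 6)*(c + 7)) = c + 6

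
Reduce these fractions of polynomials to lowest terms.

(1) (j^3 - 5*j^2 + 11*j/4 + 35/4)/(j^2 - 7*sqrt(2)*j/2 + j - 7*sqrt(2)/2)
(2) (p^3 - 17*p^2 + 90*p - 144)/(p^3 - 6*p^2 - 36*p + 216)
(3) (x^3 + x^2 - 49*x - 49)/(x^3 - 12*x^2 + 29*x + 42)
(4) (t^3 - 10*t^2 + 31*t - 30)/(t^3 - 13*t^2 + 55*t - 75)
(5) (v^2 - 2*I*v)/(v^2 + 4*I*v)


(1) = (8*j^2 - 48*j + 70)/(8*j - 28*sqrt(2))
(2) = (p^2 - 11*p + 24)/(p^2 - 36)
(3) = (x + 7)/(x - 6)
(4) = (t - 2)/(t - 5)
(5) = (v - 2*I)/(v + 4*I)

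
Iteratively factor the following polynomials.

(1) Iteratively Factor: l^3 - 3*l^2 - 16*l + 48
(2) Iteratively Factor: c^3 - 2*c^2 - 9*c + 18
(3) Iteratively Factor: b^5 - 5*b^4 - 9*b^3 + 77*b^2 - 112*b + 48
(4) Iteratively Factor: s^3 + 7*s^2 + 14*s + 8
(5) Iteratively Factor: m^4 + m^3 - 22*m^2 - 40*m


(1) = (l + 4)*(l^2 - 7*l + 12) = (l - 4)*(l + 4)*(l - 3)
(2) = (c + 3)*(c^2 - 5*c + 6) = (c - 2)*(c + 3)*(c - 3)
(3) = (b - 1)*(b^4 - 4*b^3 - 13*b^2 + 64*b - 48) = (b - 1)*(b + 4)*(b^3 - 8*b^2 + 19*b - 12) = (b - 1)^2*(b + 4)*(b^2 - 7*b + 12) = (b - 4)*(b - 1)^2*(b + 4)*(b - 3)
(4) = (s + 2)*(s^2 + 5*s + 4) = (s + 2)*(s + 4)*(s + 1)
(5) = (m - 5)*(m^3 + 6*m^2 + 8*m) = (m - 5)*(m + 2)*(m^2 + 4*m) = m*(m - 5)*(m + 2)*(m + 4)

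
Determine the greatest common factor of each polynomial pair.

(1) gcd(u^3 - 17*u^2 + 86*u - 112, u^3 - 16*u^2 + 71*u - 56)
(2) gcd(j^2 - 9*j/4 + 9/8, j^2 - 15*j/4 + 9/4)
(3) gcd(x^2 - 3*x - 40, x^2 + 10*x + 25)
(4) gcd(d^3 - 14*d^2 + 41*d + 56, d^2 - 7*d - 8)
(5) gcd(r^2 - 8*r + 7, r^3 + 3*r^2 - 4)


(1) = gcd((u - 8)*(u - 7)*(u - 2), (u - 8)*(u - 7)*(u - 1)) = u^2 - 15*u + 56
(2) = gcd((j - 3/2)*(j - 3/4), (j - 3)*(j - 3/4)) = j - 3/4
(3) = x + 5
(4) = d^2 - 7*d - 8
(5) = r - 1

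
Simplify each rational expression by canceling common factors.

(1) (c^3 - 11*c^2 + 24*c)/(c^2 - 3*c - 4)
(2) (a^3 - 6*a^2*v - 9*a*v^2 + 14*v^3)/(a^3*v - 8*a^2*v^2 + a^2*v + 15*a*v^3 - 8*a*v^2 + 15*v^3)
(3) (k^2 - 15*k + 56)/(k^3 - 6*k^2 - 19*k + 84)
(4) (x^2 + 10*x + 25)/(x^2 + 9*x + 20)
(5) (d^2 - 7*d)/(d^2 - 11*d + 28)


(1) = (c^3 - 11*c^2 + 24*c)/(c^2 - 3*c - 4)
(2) = (a^3 - 6*a^2*v - 9*a*v^2 + 14*v^3)/(a^3*v - 8*a^2*v^2 + a^2*v + 15*a*v^3 - 8*a*v^2 + 15*v^3)
(3) = (k - 8)/(k^2 + k - 12)
(4) = (x + 5)/(x + 4)
(5) = d/(d - 4)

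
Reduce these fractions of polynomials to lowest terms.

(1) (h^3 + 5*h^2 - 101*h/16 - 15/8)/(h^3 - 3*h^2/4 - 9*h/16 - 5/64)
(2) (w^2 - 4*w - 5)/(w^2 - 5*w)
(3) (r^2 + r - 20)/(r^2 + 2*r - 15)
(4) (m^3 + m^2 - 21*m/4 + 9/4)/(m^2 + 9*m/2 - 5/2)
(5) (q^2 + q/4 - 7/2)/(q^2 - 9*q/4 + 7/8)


(1) = (4*h + 24)/(4*h + 1)
(2) = (w + 1)/w
(3) = (r - 4)/(r - 3)
(4) = (2*m^2 + 3*m - 9)/(2*m + 10)
(5) = (2*q + 4)/(2*q - 1)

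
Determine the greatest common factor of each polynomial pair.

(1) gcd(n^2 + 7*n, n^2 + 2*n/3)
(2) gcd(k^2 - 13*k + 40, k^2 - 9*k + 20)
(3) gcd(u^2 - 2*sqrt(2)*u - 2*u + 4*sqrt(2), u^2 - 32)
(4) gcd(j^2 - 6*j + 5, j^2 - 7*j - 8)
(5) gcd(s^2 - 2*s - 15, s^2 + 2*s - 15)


(1) = n
(2) = gcd((k - 8)*(k - 5), (k - 5)*(k - 4)) = k - 5
(3) = 1
(4) = 1
(5) = 1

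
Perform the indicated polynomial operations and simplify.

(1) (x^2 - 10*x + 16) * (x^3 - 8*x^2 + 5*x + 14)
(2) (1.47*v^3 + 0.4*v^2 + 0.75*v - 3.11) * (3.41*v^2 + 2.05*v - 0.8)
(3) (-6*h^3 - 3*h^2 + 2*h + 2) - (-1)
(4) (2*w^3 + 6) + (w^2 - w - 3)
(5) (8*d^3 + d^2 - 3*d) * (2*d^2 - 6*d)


(1) = x^5 - 18*x^4 + 101*x^3 - 164*x^2 - 60*x + 224
(2) = 5.0127*v^5 + 4.3775*v^4 + 2.2015*v^3 - 9.3876*v^2 - 6.9755*v + 2.488
(3) = -6*h^3 - 3*h^2 + 2*h + 3
(4) = 2*w^3 + w^2 - w + 3
(5) = 16*d^5 - 46*d^4 - 12*d^3 + 18*d^2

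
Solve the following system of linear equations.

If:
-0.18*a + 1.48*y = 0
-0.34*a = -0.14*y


Then:
a = 0.00
y = 0.00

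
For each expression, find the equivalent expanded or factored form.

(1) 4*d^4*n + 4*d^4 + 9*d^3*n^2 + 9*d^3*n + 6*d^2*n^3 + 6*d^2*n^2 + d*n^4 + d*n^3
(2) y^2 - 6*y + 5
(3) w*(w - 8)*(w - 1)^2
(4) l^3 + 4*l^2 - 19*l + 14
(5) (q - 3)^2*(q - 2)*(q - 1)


(1) = (d + n)^2*(4*d + n)*(d*n + d)
(2) = (y - 5)*(y - 1)
(3) = w^4 - 10*w^3 + 17*w^2 - 8*w
(4) = (l - 2)*(l - 1)*(l + 7)
(5) = q^4 - 9*q^3 + 29*q^2 - 39*q + 18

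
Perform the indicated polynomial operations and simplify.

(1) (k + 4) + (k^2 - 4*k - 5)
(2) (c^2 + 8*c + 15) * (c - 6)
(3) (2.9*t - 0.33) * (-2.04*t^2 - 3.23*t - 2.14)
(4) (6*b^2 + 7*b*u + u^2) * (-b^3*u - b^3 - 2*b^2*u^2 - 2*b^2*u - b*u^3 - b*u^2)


(1) = k^2 - 3*k - 1
(2) = c^3 + 2*c^2 - 33*c - 90
(3) = -5.916*t^3 - 8.6938*t^2 - 5.1401*t + 0.7062
(4) = -6*b^5*u - 6*b^5 - 19*b^4*u^2 - 19*b^4*u - 21*b^3*u^3 - 21*b^3*u^2 - 9*b^2*u^4 - 9*b^2*u^3 - b*u^5 - b*u^4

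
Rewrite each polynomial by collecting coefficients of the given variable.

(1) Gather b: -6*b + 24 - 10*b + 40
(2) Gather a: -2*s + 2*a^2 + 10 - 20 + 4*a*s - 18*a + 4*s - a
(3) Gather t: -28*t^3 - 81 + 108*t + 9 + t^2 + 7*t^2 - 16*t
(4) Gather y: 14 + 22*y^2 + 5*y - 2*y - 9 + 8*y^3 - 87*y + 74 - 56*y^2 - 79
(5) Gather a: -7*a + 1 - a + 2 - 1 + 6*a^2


(1) = 64 - 16*b
(2) = 2*a^2 + a*(4*s - 19) + 2*s - 10
(3) = -28*t^3 + 8*t^2 + 92*t - 72
(4) = 8*y^3 - 34*y^2 - 84*y
(5) = 6*a^2 - 8*a + 2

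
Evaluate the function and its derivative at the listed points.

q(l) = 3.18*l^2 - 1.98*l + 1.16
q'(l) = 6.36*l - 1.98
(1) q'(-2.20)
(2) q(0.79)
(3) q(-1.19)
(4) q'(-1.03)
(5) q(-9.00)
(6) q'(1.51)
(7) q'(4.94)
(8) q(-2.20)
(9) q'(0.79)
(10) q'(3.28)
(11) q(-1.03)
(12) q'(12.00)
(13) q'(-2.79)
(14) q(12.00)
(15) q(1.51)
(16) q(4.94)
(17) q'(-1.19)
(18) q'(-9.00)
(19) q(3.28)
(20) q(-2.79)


(1) = -15.97
(2) = 1.58
(3) = 8.02
(4) = -8.53
(5) = 276.56
(6) = 7.62
(7) = 29.44
(8) = 20.91
(9) = 3.04
(10) = 18.88
(11) = 6.57
(12) = 74.34
(13) = -19.72
(14) = 435.32
(15) = 5.42
(16) = 68.98
(17) = -9.55
(18) = -59.22
(19) = 28.88
(20) = 31.44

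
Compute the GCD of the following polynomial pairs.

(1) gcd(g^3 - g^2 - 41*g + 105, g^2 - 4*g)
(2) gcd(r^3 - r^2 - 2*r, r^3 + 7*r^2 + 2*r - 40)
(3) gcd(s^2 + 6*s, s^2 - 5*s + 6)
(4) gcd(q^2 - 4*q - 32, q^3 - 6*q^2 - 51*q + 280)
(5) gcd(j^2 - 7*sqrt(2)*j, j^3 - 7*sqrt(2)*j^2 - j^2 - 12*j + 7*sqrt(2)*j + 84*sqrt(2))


(1) = 1
(2) = gcd(r*(r - 2)*(r + 1), (r - 2)*(r + 4)*(r + 5)) = r - 2
(3) = gcd(s*(s + 6), (s - 3)*(s - 2)) = 1
(4) = gcd((q - 8)*(q + 4), (q - 8)*(q - 5)*(q + 7)) = q - 8
(5) = gcd(j*(j - 7*sqrt(2)), (j - 4)*(j + 3)*(j - 7*sqrt(2))) = j - 7*sqrt(2)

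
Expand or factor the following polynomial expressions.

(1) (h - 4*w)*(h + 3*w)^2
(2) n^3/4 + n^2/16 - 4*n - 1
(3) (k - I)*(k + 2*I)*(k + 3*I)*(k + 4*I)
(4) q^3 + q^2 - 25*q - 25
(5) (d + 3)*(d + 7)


(1) = h^3 + 2*h^2*w - 15*h*w^2 - 36*w^3
(2) = (n/4 + 1)*(n - 4)*(n + 1/4)
(3) = k^4 + 8*I*k^3 - 17*k^2 + 2*I*k - 24
(4) = (q - 5)*(q + 1)*(q + 5)
(5) = d^2 + 10*d + 21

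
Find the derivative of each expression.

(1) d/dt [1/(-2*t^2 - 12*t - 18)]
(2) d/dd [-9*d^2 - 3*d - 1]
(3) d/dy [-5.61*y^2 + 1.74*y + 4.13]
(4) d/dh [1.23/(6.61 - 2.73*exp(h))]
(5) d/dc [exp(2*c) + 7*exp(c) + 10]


(1) = (t + 3)/(t^2 + 6*t + 9)^2
(2) = -18*d - 3
(3) = 1.74 - 11.22*y
(4) = 3.3579*exp(h)/(2.73*exp(h) - 6.61)^2
(5) = (2*exp(c) + 7)*exp(c)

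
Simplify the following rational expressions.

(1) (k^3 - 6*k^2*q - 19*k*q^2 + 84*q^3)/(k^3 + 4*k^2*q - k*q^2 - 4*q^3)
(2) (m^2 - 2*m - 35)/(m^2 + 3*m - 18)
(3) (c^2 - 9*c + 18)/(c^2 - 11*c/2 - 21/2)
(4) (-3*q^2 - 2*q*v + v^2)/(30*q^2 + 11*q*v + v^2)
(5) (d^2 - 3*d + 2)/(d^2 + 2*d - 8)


(1) = (-k^2 + 10*k*q - 21*q^2)/(-k^2 + q^2)
(2) = (m^2 - 2*m - 35)/(m^2 + 3*m - 18)
(3) = (2*c^2 - 18*c + 36)/(2*c^2 - 11*c - 21)
(4) = (-3*q^2 - 2*q*v + v^2)/(30*q^2 + 11*q*v + v^2)
(5) = (d - 1)/(d + 4)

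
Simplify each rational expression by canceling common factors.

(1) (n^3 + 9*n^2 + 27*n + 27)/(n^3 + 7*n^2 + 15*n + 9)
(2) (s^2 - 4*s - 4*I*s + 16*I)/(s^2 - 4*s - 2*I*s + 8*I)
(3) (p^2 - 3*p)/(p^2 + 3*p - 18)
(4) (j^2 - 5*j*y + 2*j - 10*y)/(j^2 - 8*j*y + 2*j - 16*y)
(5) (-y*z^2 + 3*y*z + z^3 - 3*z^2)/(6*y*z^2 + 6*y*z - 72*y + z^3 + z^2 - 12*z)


(1) = (n + 3)/(n + 1)
(2) = (s - 4*I)/(s - 2*I)
(3) = p/(p + 6)
(4) = (-j + 5*y)/(-j + 8*y)
(5) = (-y*z + z^2)/(6*y*z + 24*y + z^2 + 4*z)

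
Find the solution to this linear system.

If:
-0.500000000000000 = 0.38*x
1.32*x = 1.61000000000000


Then:
No Solution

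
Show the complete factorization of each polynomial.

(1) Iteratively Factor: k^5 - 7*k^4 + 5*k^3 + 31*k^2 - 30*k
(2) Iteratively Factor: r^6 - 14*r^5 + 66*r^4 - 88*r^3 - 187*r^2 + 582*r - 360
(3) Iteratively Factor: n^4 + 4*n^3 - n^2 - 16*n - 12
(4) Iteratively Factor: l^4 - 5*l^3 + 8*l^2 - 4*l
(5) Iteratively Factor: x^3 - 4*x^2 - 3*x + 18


(1) = (k)*(k^4 - 7*k^3 + 5*k^2 + 31*k - 30) = k*(k - 3)*(k^3 - 4*k^2 - 7*k + 10) = k*(k - 3)*(k - 1)*(k^2 - 3*k - 10) = k*(k - 5)*(k - 3)*(k - 1)*(k + 2)
(2) = (r - 3)*(r^5 - 11*r^4 + 33*r^3 + 11*r^2 - 154*r + 120) = (r - 3)*(r - 1)*(r^4 - 10*r^3 + 23*r^2 + 34*r - 120) = (r - 4)*(r - 3)*(r - 1)*(r^3 - 6*r^2 - r + 30) = (r - 4)*(r - 3)^2*(r - 1)*(r^2 - 3*r - 10) = (r - 4)*(r - 3)^2*(r - 1)*(r + 2)*(r - 5)
(3) = (n - 2)*(n^3 + 6*n^2 + 11*n + 6) = (n - 2)*(n + 2)*(n^2 + 4*n + 3) = (n - 2)*(n + 2)*(n + 3)*(n + 1)
(4) = (l - 2)*(l^3 - 3*l^2 + 2*l) = (l - 2)^2*(l^2 - l) = l*(l - 2)^2*(l - 1)
(5) = (x - 3)*(x^2 - x - 6) = (x - 3)^2*(x + 2)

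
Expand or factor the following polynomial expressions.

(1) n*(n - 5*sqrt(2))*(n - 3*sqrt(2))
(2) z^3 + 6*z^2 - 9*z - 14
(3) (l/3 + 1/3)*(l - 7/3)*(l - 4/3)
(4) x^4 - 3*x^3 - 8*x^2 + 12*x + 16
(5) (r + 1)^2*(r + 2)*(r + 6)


(1) = n^3 - 8*sqrt(2)*n^2 + 30*n
(2) = (z - 2)*(z + 1)*(z + 7)
(3) = l^3/3 - 8*l^2/9 - 5*l/27 + 28/27
(4) = (x - 4)*(x - 2)*(x + 1)*(x + 2)
(5) = r^4 + 10*r^3 + 29*r^2 + 32*r + 12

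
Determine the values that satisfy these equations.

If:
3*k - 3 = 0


Then:
k = 1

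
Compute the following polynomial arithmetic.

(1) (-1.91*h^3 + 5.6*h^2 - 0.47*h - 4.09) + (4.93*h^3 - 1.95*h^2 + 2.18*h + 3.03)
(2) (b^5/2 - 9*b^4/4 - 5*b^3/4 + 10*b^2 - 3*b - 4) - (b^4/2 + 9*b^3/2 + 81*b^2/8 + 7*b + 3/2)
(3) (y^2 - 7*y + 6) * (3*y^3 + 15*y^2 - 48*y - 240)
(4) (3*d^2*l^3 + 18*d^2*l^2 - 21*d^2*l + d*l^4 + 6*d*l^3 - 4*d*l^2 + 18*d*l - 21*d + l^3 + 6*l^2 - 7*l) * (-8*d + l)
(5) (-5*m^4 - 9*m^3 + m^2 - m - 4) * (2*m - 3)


(1) = 3.02*h^3 + 3.65*h^2 + 1.71*h - 1.06
(2) = b^5/2 - 11*b^4/4 - 23*b^3/4 - b^2/8 - 10*b - 11/2
(3) = 3*y^5 - 6*y^4 - 135*y^3 + 186*y^2 + 1392*y - 1440
(4) = -24*d^3*l^3 - 144*d^3*l^2 + 168*d^3*l - 5*d^2*l^4 - 30*d^2*l^3 + 11*d^2*l^2 - 144*d^2*l + 168*d^2 + d*l^5 + 6*d*l^4 - 12*d*l^3 - 30*d*l^2 + 35*d*l + l^4 + 6*l^3 - 7*l^2
(5) = -10*m^5 - 3*m^4 + 29*m^3 - 5*m^2 - 5*m + 12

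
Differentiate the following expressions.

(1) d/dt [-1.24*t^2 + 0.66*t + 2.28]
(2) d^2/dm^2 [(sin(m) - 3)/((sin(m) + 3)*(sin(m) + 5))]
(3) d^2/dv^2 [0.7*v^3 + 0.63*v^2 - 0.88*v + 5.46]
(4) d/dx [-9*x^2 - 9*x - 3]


(1) = 0.66 - 2.48*t
(2) = (-sin(m)^5 + 20*sin(m)^4 + 164*sin(m)^3 + 114*sin(m)^2 - 819*sin(m) - 534)/((sin(m) + 3)^3*(sin(m) + 5)^3)
(3) = 4.2*v + 1.26
(4) = -18*x - 9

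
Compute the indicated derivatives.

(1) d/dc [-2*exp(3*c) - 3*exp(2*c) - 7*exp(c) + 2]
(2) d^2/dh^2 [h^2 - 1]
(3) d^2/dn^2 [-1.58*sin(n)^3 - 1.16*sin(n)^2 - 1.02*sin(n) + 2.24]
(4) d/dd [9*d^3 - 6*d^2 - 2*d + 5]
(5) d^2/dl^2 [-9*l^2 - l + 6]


(1) = (-6*exp(2*c) - 6*exp(c) - 7)*exp(c)
(2) = 2
(3) = 14.22*sin(n)^3 + 4.64*sin(n)^2 - 8.46*sin(n) - 2.32
(4) = 27*d^2 - 12*d - 2
(5) = -18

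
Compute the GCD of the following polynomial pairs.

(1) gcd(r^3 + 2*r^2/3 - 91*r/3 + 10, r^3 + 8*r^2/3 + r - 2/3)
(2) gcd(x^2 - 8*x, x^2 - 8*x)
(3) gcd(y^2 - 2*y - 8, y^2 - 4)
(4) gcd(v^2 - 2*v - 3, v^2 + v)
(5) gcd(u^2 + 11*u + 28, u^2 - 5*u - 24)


(1) = r - 1/3
(2) = x^2 - 8*x
(3) = y + 2
(4) = gcd((v - 3)*(v + 1), v*(v + 1)) = v + 1
(5) = gcd((u + 4)*(u + 7), (u - 8)*(u + 3)) = 1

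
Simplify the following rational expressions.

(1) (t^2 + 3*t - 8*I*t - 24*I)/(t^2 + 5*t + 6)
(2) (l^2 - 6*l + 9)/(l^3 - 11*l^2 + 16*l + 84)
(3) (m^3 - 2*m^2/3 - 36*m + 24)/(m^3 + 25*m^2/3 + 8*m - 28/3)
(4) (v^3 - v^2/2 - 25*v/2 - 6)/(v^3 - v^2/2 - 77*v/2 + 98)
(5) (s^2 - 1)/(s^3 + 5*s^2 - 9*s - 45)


(1) = (t - 8*I)/(t + 2)
(2) = (l^2 - 6*l + 9)/(l^3 - 11*l^2 + 16*l + 84)
(3) = (m^2 - 36)/(m^2 + 9*m + 14)
(4) = (2*v^2 + 7*v + 3)/(2*v^2 + 7*v - 49)
(5) = (s^2 - 1)/(s^3 + 5*s^2 - 9*s - 45)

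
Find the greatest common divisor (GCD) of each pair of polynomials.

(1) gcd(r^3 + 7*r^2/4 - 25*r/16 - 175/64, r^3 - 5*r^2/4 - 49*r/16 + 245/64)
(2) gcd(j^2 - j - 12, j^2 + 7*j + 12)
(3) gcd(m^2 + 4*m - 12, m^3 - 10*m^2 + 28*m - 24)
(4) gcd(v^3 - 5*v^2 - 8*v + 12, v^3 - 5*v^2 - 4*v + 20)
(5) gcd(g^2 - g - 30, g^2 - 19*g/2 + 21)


(1) = r^2 + r/2 - 35/16
(2) = j + 3
(3) = m - 2
(4) = gcd((v - 6)*(v - 1)*(v + 2), (v - 5)*(v - 2)*(v + 2)) = v + 2
(5) = gcd((g - 6)*(g + 5), (g - 6)*(g - 7/2)) = g - 6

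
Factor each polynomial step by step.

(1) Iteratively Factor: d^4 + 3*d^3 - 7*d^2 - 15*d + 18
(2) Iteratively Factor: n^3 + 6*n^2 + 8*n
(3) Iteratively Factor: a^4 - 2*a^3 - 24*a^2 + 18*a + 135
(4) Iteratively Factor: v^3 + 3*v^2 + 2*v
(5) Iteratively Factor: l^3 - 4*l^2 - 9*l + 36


(1) = (d + 3)*(d^3 - 7*d + 6) = (d - 1)*(d + 3)*(d^2 + d - 6) = (d - 2)*(d - 1)*(d + 3)*(d + 3)
(2) = (n)*(n^2 + 6*n + 8) = n*(n + 4)*(n + 2)
(3) = (a - 5)*(a^3 + 3*a^2 - 9*a - 27) = (a - 5)*(a + 3)*(a^2 - 9) = (a - 5)*(a - 3)*(a + 3)*(a + 3)
(4) = (v + 2)*(v^2 + v) = v*(v + 2)*(v + 1)
(5) = (l - 3)*(l^2 - l - 12) = (l - 3)*(l + 3)*(l - 4)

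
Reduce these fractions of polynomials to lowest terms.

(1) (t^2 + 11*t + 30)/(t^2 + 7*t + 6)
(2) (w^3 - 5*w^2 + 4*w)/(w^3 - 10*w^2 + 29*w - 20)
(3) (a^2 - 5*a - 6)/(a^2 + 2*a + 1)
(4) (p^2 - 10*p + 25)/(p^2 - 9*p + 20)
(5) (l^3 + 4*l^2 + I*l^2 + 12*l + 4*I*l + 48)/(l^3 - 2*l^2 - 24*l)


(1) = (t + 5)/(t + 1)
(2) = w/(w - 5)
(3) = (a - 6)/(a + 1)
(4) = (p - 5)/(p - 4)
(5) = (l^2 + I*l + 12)/(l^2 - 6*l)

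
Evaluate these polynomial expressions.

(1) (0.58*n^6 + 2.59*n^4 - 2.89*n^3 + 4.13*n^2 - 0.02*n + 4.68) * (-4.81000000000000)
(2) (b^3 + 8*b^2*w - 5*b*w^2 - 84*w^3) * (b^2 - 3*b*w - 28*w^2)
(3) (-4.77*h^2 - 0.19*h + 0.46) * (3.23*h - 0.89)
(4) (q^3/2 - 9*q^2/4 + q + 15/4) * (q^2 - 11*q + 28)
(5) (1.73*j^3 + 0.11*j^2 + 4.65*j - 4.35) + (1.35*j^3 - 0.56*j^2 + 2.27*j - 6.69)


(1) = -2.7898*n^6 - 12.4579*n^4 + 13.9009*n^3 - 19.8653*n^2 + 0.0962*n - 22.5108
(2) = b^5 + 5*b^4*w - 57*b^3*w^2 - 293*b^2*w^3 + 392*b*w^4 + 2352*w^5
(3) = -15.4071*h^3 + 3.6316*h^2 + 1.6549*h - 0.4094
(4) = q^5/2 - 31*q^4/4 + 159*q^3/4 - 281*q^2/4 - 53*q/4 + 105
(5) = 3.08*j^3 - 0.45*j^2 + 6.92*j - 11.04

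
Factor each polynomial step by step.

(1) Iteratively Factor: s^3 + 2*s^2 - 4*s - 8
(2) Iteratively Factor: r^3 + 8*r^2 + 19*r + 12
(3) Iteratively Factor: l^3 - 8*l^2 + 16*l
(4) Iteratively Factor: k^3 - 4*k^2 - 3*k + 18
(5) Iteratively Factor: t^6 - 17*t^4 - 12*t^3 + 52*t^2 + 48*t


(1) = (s - 2)*(s^2 + 4*s + 4) = (s - 2)*(s + 2)*(s + 2)
(2) = (r + 1)*(r^2 + 7*r + 12) = (r + 1)*(r + 4)*(r + 3)
(3) = (l - 4)*(l^2 - 4*l) = l*(l - 4)*(l - 4)
(4) = (k + 2)*(k^2 - 6*k + 9) = (k - 3)*(k + 2)*(k - 3)
(5) = (t + 1)*(t^5 - t^4 - 16*t^3 + 4*t^2 + 48*t) = (t - 2)*(t + 1)*(t^4 + t^3 - 14*t^2 - 24*t) = (t - 2)*(t + 1)*(t + 3)*(t^3 - 2*t^2 - 8*t) = (t - 4)*(t - 2)*(t + 1)*(t + 3)*(t^2 + 2*t) = t*(t - 4)*(t - 2)*(t + 1)*(t + 3)*(t + 2)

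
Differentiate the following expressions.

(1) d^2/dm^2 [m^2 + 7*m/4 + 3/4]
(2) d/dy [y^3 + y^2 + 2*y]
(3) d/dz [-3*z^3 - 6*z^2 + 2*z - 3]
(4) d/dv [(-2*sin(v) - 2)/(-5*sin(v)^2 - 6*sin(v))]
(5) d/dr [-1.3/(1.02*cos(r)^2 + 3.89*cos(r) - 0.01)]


(1) = 2
(2) = 3*y^2 + 2*y + 2
(3) = -9*z^2 - 12*z + 2
(4) = 2*(-10*sin(v) + 5*cos(v)^2 - 11)*cos(v)/((5*sin(v) + 6)^2*sin(v)^2)
(5) = -(2.652*cos(r) + 5.057)*sin(r)/(1.02*cos(r)^2 + 3.89*cos(r) - 0.01)^2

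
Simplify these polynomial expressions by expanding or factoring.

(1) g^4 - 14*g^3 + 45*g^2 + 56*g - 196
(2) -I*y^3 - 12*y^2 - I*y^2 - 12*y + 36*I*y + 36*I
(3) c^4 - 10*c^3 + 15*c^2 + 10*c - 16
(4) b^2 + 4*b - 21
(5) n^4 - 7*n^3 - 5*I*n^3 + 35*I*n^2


(1) = (g - 7)^2*(g - 2)*(g + 2)
(2) = (y - 6*I)^2*(-I*y - I)
(3) = (c - 8)*(c - 2)*(c - 1)*(c + 1)
(4) = (b - 3)*(b + 7)
(5) = n^2*(n - 7)*(n - 5*I)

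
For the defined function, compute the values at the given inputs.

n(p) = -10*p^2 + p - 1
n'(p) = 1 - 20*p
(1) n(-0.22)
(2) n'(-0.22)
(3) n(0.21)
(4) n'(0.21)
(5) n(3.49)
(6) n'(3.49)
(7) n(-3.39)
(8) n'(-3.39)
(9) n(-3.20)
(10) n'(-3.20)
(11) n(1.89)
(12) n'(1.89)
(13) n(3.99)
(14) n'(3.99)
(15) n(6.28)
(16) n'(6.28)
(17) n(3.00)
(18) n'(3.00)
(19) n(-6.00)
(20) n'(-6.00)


(1) = -1.70
(2) = 5.40
(3) = -1.23
(4) = -3.20
(5) = -119.31
(6) = -68.80
(7) = -119.31
(8) = 68.80
(9) = -106.60
(10) = 65.00
(11) = -34.83
(12) = -36.80
(13) = -156.21
(14) = -78.80
(15) = -389.10
(16) = -124.60
(17) = -88.00
(18) = -59.00
(19) = -367.00
(20) = 121.00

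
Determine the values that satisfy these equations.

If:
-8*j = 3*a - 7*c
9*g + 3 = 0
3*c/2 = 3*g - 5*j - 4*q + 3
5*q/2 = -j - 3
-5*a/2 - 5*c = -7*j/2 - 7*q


Then:
a = -10788/2873
c = 76/169
g = -1/3
j = 5176/2873
q = -5518/2873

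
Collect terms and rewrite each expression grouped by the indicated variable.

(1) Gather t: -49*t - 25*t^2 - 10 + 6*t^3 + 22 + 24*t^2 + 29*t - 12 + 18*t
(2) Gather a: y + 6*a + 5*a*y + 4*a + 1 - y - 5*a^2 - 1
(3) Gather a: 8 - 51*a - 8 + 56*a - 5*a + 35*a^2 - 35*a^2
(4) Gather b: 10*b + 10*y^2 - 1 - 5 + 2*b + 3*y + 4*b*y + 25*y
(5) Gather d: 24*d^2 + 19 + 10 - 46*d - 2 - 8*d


(1) = 6*t^3 - t^2 - 2*t
(2) = -5*a^2 + a*(5*y + 10)
(3) = 0
(4) = b*(4*y + 12) + 10*y^2 + 28*y - 6
(5) = 24*d^2 - 54*d + 27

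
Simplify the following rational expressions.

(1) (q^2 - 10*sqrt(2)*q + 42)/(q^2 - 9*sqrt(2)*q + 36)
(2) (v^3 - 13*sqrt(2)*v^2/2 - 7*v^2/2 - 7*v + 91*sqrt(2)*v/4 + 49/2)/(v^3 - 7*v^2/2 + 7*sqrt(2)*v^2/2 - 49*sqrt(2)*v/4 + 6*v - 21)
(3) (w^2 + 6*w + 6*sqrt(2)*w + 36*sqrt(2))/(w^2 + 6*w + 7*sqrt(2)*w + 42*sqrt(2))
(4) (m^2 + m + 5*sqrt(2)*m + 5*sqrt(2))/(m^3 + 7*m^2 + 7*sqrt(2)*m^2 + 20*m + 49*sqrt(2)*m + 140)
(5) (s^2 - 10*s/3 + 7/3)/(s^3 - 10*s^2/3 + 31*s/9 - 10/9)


(1) = (q - 7*sqrt(2))/(q - 6*sqrt(2))
(2) = (16*v^2 - 104*sqrt(2)*v - 112)/(16*v^2 + 56*sqrt(2)*v + 96)
(3) = (w + 6*sqrt(2))/(w + 7*sqrt(2))
(4) = (m + 1)/(m^2 + m*(2*sqrt(2) + 7) + 14*sqrt(2))
(5) = (9*s - 21)/(9*s^2 - 21*s + 10)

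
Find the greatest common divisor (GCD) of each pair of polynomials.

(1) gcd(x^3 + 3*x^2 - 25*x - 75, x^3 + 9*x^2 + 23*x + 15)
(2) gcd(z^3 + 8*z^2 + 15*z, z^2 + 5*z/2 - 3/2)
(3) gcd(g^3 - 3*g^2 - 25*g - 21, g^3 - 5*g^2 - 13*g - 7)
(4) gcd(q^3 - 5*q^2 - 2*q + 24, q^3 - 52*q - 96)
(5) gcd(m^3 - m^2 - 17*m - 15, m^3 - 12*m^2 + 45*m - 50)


(1) = gcd((x - 5)*(x + 3)*(x + 5), (x + 1)*(x + 3)*(x + 5)) = x^2 + 8*x + 15
(2) = gcd(z*(z + 3)*(z + 5), (z - 1/2)*(z + 3)) = z + 3
(3) = g^2 - 6*g - 7
(4) = gcd((q - 4)*(q - 3)*(q + 2), (q - 8)*(q + 2)*(q + 6)) = q + 2
(5) = gcd((m - 5)*(m + 1)*(m + 3), (m - 5)^2*(m - 2)) = m - 5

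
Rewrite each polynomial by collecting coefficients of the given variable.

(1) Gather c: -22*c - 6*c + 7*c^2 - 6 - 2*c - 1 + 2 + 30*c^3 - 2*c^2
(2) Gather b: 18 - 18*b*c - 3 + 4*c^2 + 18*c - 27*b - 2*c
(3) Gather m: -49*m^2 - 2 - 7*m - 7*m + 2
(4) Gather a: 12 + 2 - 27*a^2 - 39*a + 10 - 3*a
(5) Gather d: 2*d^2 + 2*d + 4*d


(1) = 30*c^3 + 5*c^2 - 30*c - 5
(2) = b*(-18*c - 27) + 4*c^2 + 16*c + 15
(3) = -49*m^2 - 14*m
(4) = -27*a^2 - 42*a + 24
(5) = 2*d^2 + 6*d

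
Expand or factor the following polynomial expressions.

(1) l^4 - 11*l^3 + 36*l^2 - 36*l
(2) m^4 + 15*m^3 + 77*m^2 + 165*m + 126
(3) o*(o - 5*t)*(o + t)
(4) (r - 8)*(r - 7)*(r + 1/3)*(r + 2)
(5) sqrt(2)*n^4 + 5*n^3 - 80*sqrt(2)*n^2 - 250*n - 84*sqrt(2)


(1) = l*(l - 6)*(l - 3)*(l - 2)
(2) = (m + 2)*(m + 3)^2*(m + 7)
(3) = o^3 - 4*o^2*t - 5*o*t^2
(4) = r^4 - 38*r^3/3 + 65*r^2/3 + 362*r/3 + 112/3
(5) = (n - 6*sqrt(2))*(n + sqrt(2))*(n + 7*sqrt(2))*(sqrt(2)*n + 1)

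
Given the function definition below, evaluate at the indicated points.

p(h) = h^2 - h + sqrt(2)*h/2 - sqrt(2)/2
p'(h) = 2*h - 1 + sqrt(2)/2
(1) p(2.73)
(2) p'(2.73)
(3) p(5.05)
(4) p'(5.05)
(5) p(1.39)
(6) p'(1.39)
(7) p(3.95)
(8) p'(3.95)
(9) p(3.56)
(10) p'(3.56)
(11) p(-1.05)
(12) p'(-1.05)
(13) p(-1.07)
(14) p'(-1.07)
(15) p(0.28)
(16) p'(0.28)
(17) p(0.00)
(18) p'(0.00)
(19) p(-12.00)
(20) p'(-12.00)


(1) = 5.95
(2) = 5.17
(3) = 23.32
(4) = 9.81
(5) = 0.82
(6) = 2.49
(7) = 13.74
(8) = 7.61
(9) = 10.92
(10) = 6.83
(11) = 0.70
(12) = -2.39
(13) = 0.75
(14) = -2.43
(15) = -0.71
(16) = 0.27
(17) = -0.71
(18) = -0.29
(19) = 146.81
(20) = -24.29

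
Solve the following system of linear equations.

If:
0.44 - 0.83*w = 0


Then:
w = 0.53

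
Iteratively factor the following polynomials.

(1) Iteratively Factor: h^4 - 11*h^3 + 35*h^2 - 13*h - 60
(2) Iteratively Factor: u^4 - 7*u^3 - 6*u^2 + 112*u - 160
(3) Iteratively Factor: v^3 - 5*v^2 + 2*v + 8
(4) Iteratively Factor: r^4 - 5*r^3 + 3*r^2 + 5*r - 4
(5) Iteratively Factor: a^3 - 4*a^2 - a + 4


(1) = (h - 5)*(h^3 - 6*h^2 + 5*h + 12) = (h - 5)*(h + 1)*(h^2 - 7*h + 12) = (h - 5)*(h - 3)*(h + 1)*(h - 4)
(2) = (u - 2)*(u^3 - 5*u^2 - 16*u + 80) = (u - 4)*(u - 2)*(u^2 - u - 20) = (u - 4)*(u - 2)*(u + 4)*(u - 5)
(3) = (v + 1)*(v^2 - 6*v + 8) = (v - 2)*(v + 1)*(v - 4)
(4) = (r - 1)*(r^3 - 4*r^2 - r + 4) = (r - 4)*(r - 1)*(r^2 - 1) = (r - 4)*(r - 1)*(r + 1)*(r - 1)
(5) = (a - 1)*(a^2 - 3*a - 4) = (a - 1)*(a + 1)*(a - 4)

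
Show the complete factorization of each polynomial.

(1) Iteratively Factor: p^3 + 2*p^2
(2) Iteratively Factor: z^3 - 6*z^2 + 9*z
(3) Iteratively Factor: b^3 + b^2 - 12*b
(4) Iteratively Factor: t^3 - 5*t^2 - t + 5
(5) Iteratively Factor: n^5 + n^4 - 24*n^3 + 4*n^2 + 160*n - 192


(1) = (p)*(p^2 + 2*p) = p^2*(p + 2)
(2) = (z)*(z^2 - 6*z + 9) = z*(z - 3)*(z - 3)
(3) = (b - 3)*(b^2 + 4*b) = (b - 3)*(b + 4)*(b)
(4) = (t + 1)*(t^2 - 6*t + 5) = (t - 5)*(t + 1)*(t - 1)
(5) = (n - 2)*(n^4 + 3*n^3 - 18*n^2 - 32*n + 96) = (n - 3)*(n - 2)*(n^3 + 6*n^2 - 32) = (n - 3)*(n - 2)*(n + 4)*(n^2 + 2*n - 8) = (n - 3)*(n - 2)*(n + 4)^2*(n - 2)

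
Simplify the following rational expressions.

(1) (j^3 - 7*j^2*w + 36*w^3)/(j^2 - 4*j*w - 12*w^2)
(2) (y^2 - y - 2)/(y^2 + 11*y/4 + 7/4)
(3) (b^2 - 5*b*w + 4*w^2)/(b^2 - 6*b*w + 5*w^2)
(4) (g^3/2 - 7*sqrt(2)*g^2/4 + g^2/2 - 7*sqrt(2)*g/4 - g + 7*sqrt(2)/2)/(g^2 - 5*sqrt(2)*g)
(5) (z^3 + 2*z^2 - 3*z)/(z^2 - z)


(1) = j - 3*w
(2) = (4*y - 8)/(4*y + 7)
(3) = (-b + 4*w)/(-b + 5*w)
(4) = (2*g^3 + g^2*(2 - 7*sqrt(2)) + g*(-7*sqrt(2) - 4) + 14*sqrt(2))/(4*g^2 - 20*sqrt(2)*g)
(5) = z + 3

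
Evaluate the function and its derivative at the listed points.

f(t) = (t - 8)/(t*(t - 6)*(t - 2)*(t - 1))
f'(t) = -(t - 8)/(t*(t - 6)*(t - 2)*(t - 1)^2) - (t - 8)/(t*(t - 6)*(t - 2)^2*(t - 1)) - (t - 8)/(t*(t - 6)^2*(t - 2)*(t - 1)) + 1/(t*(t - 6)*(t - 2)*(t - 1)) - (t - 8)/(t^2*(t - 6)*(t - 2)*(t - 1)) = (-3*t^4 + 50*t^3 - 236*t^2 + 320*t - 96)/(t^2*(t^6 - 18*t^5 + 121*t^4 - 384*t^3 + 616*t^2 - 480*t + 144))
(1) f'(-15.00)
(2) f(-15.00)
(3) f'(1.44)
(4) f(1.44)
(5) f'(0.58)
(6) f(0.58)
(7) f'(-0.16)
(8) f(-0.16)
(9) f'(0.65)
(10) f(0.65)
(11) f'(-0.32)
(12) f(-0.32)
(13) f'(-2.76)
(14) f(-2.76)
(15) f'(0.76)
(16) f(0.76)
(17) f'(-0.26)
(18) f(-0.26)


(1) = -0.00
(2) = -0.00
(3) = 4.52
(4) = -4.05
(5) = 5.58
(6) = 3.96
(7) = -25.16
(8) = -3.30
(9) = 9.44
(10) = 4.47
(11) = -5.85
(12) = -1.34
(13) = -0.02
(14) = -0.02
(15) = 22.66
(16) = 6.11
(17) = -9.13
(18) = -1.78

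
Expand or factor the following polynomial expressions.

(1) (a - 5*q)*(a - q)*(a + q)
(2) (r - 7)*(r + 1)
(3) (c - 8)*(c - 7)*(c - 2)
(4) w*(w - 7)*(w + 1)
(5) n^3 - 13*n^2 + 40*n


(1) = a^3 - 5*a^2*q - a*q^2 + 5*q^3
(2) = r^2 - 6*r - 7
(3) = c^3 - 17*c^2 + 86*c - 112
(4) = w^3 - 6*w^2 - 7*w
(5) = n*(n - 8)*(n - 5)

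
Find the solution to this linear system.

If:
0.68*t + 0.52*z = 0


Then:
t = -0.764705882352941*z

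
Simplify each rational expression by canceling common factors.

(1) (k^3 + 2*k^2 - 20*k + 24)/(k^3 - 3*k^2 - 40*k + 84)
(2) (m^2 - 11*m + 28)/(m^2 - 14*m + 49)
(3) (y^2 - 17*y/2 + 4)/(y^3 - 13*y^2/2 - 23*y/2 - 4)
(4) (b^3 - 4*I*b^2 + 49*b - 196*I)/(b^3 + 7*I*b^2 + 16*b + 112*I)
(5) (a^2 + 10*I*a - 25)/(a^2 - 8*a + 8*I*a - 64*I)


(1) = (k - 2)/(k - 7)
(2) = (m - 4)/(m - 7)
(3) = (2*y - 1)/(2*y^2 + 3*y + 1)
(4) = (b - 7*I)/(b + 4*I)
(5) = (a^2 + 10*I*a - 25)/(a^2 + a*(-8 + 8*I) - 64*I)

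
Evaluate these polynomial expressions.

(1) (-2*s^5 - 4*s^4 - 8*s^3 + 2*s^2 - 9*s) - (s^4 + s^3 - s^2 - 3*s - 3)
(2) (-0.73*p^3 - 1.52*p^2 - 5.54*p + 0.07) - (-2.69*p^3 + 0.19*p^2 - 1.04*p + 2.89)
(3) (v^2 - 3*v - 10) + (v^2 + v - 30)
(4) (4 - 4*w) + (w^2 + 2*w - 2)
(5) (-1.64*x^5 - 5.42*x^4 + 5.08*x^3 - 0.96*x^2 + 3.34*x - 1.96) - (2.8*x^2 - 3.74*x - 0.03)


(1) = -2*s^5 - 5*s^4 - 9*s^3 + 3*s^2 - 6*s + 3
(2) = 1.96*p^3 - 1.71*p^2 - 4.5*p - 2.82
(3) = 2*v^2 - 2*v - 40
(4) = w^2 - 2*w + 2
(5) = -1.64*x^5 - 5.42*x^4 + 5.08*x^3 - 3.76*x^2 + 7.08*x - 1.93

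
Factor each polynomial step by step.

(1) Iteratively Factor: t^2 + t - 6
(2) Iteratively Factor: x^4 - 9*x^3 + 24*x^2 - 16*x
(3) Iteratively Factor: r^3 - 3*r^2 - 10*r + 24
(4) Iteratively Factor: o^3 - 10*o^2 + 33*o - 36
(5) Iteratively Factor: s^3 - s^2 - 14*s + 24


(1) = (t + 3)*(t - 2)
(2) = (x - 1)*(x^3 - 8*x^2 + 16*x) = (x - 4)*(x - 1)*(x^2 - 4*x) = (x - 4)^2*(x - 1)*(x)
(3) = (r - 4)*(r^2 + r - 6) = (r - 4)*(r + 3)*(r - 2)
(4) = (o - 3)*(o^2 - 7*o + 12) = (o - 4)*(o - 3)*(o - 3)
(5) = (s + 4)*(s^2 - 5*s + 6) = (s - 2)*(s + 4)*(s - 3)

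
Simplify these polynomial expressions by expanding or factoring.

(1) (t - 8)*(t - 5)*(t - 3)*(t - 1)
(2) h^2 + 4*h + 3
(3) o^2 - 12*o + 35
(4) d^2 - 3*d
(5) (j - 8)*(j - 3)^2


(1) = t^4 - 17*t^3 + 95*t^2 - 199*t + 120
(2) = (h + 1)*(h + 3)
(3) = (o - 7)*(o - 5)
(4) = d*(d - 3)
(5) = j^3 - 14*j^2 + 57*j - 72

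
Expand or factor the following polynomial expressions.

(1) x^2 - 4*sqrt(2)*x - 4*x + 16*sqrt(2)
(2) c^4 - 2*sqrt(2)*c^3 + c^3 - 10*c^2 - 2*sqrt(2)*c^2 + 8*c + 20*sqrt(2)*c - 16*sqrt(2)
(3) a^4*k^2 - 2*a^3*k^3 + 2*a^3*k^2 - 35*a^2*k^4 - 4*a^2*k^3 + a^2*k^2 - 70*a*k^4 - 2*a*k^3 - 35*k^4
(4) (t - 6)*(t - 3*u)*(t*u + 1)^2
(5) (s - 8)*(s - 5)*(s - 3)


(1) = (x - 4)*(x - 4*sqrt(2))
(2) = (c - 2)*(c - 1)*(c + 4)*(c - 2*sqrt(2))
(3) = (a - 7*k)*(a + 5*k)*(a*k + k)^2
(4) = t^4*u^2 - 3*t^3*u^3 - 6*t^3*u^2 + 2*t^3*u + 18*t^2*u^3 - 6*t^2*u^2 - 12*t^2*u + t^2 + 36*t*u^2 - 3*t*u - 6*t + 18*u
(5) = s^3 - 16*s^2 + 79*s - 120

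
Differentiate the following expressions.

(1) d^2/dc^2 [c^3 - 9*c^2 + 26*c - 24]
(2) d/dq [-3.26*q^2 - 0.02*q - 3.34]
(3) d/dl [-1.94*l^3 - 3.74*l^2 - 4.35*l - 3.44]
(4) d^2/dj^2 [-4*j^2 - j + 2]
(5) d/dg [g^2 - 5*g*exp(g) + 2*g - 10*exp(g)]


(1) = 6*c - 18
(2) = -6.52*q - 0.02
(3) = -5.82*l^2 - 7.48*l - 4.35
(4) = -8
(5) = -5*g*exp(g) + 2*g - 15*exp(g) + 2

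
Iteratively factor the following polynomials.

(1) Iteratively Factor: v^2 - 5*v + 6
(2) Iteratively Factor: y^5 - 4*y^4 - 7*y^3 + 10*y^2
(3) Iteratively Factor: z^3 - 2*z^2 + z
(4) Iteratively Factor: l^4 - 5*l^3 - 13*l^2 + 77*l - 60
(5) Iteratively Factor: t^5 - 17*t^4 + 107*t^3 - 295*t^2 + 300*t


(1) = (v - 2)*(v - 3)
(2) = (y)*(y^4 - 4*y^3 - 7*y^2 + 10*y) = y*(y + 2)*(y^3 - 6*y^2 + 5*y) = y*(y - 1)*(y + 2)*(y^2 - 5*y) = y*(y - 5)*(y - 1)*(y + 2)*(y)
(3) = (z - 1)*(z^2 - z) = z*(z - 1)*(z - 1)
(4) = (l + 4)*(l^3 - 9*l^2 + 23*l - 15) = (l - 3)*(l + 4)*(l^2 - 6*l + 5) = (l - 5)*(l - 3)*(l + 4)*(l - 1)
(5) = (t - 3)*(t^4 - 14*t^3 + 65*t^2 - 100*t) = (t - 4)*(t - 3)*(t^3 - 10*t^2 + 25*t) = (t - 5)*(t - 4)*(t - 3)*(t^2 - 5*t) = (t - 5)^2*(t - 4)*(t - 3)*(t)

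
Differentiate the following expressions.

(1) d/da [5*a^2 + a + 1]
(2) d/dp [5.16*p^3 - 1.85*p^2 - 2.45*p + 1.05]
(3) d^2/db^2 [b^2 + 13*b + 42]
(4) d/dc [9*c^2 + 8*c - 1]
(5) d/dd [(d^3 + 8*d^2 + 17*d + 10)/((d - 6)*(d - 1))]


(1) = 10*a + 1
(2) = 15.48*p^2 - 3.7*p - 2.45
(3) = 2
(4) = 18*c + 8
(5) = (d^4 - 14*d^3 - 55*d^2 + 76*d + 172)/(d^4 - 14*d^3 + 61*d^2 - 84*d + 36)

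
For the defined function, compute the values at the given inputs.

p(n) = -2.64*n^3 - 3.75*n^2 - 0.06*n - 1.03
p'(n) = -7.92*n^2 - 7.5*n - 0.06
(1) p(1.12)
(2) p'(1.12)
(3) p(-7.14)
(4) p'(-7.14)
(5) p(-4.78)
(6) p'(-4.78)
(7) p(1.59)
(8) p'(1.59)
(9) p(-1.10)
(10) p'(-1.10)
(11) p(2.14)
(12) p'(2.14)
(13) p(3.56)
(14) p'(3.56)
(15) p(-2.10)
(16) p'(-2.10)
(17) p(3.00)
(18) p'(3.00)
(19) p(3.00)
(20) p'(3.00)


(1) = -9.51
(2) = -18.39
(3) = 769.17
(4) = -350.27
(5) = 201.90
(6) = -145.17
(7) = -21.22
(8) = -32.01
(9) = -1.99
(10) = -1.39
(11) = -44.20
(12) = -52.38
(13) = -167.88
(14) = -127.13
(15) = 7.01
(16) = -19.24
(17) = -106.24
(18) = -93.84
(19) = -106.24
(20) = -93.84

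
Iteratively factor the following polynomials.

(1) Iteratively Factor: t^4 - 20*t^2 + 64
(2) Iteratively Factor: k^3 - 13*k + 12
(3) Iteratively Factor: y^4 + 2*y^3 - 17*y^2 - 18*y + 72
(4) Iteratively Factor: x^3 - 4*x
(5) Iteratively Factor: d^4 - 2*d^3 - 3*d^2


(1) = (t + 4)*(t^3 - 4*t^2 - 4*t + 16) = (t - 2)*(t + 4)*(t^2 - 2*t - 8) = (t - 2)*(t + 2)*(t + 4)*(t - 4)
(2) = (k - 1)*(k^2 + k - 12) = (k - 3)*(k - 1)*(k + 4)
(3) = (y - 2)*(y^3 + 4*y^2 - 9*y - 36) = (y - 2)*(y + 4)*(y^2 - 9) = (y - 2)*(y + 3)*(y + 4)*(y - 3)
(4) = (x - 2)*(x^2 + 2*x) = (x - 2)*(x + 2)*(x)
(5) = (d - 3)*(d^3 + d^2) = d*(d - 3)*(d^2 + d) = d*(d - 3)*(d + 1)*(d)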